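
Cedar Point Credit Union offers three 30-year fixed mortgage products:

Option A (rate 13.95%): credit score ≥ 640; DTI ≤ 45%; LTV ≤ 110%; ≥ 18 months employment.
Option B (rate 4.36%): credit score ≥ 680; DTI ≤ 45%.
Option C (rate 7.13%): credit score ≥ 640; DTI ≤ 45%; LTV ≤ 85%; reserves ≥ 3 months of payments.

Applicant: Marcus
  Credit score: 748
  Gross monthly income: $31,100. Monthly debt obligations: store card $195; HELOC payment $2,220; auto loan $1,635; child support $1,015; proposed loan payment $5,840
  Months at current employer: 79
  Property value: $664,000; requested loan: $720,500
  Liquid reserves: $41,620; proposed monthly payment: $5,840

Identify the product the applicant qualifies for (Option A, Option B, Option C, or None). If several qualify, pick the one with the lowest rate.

Total debts = (195 + 2,220 + 1,635 + 1,015 + 5,840) = 10,905; DTI = 10,905/31,100 = 35.1%.
LTV = 720,500/664,000 = 108.5%.
Reserves = 41,620/5,840 = 7.1 months.
Option A: score 748 ≥ 640; DTI 35.1% ≤ 45%; LTV 108.5% ≤ 110%; employment 79 ≥ 18 mo → qualifies.
Option B: score 748 ≥ 680; DTI 35.1% ≤ 45% → qualifies.
Option C: score 748 ≥ 640; DTI 35.1% ≤ 45%; LTV 108.5% > 85%; reserves 7.1 ≥ 3 mo → does not qualify.
Qualifying: Option A, Option B. Lowest rate is 4.36% → Option B.

Option B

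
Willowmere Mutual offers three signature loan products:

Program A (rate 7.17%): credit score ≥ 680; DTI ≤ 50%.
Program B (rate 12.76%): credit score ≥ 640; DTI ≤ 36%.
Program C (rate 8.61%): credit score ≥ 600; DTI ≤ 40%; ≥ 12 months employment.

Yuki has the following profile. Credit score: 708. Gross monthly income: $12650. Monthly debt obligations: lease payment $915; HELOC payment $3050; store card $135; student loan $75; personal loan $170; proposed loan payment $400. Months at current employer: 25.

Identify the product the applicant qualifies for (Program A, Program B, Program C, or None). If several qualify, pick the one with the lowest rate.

Total debts = (915 + 3,050 + 135 + 75 + 170 + 400) = 4,745; DTI = 4,745/12,650 = 37.5%.
Program A: score 708 ≥ 680; DTI 37.5% ≤ 50% → qualifies.
Program B: score 708 ≥ 640; DTI 37.5% > 36% → does not qualify.
Program C: score 708 ≥ 600; DTI 37.5% ≤ 40%; employment 25 ≥ 12 mo → qualifies.
Qualifying: Program A, Program C. Lowest rate is 7.17% → Program A.

Program A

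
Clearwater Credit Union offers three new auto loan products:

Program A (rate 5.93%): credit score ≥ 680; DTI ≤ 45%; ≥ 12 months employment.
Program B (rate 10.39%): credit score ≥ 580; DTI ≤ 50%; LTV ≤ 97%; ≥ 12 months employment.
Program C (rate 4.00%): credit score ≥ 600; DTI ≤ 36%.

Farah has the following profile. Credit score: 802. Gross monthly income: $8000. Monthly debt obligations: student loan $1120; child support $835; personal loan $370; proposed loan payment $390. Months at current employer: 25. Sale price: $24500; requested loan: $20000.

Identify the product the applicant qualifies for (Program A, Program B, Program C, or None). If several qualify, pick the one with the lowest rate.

Program C

Total debts = (1,120 + 835 + 370 + 390) = 2,715; DTI = 2,715/8,000 = 33.9%.
LTV = 20,000/24,500 = 81.6%.
Program A: score 802 ≥ 680; DTI 33.9% ≤ 45%; employment 25 ≥ 12 mo → qualifies.
Program B: score 802 ≥ 580; DTI 33.9% ≤ 50%; LTV 81.6% ≤ 97%; employment 25 ≥ 12 mo → qualifies.
Program C: score 802 ≥ 600; DTI 33.9% ≤ 36% → qualifies.
Qualifying: Program A, Program B, Program C. Lowest rate is 4.00% → Program C.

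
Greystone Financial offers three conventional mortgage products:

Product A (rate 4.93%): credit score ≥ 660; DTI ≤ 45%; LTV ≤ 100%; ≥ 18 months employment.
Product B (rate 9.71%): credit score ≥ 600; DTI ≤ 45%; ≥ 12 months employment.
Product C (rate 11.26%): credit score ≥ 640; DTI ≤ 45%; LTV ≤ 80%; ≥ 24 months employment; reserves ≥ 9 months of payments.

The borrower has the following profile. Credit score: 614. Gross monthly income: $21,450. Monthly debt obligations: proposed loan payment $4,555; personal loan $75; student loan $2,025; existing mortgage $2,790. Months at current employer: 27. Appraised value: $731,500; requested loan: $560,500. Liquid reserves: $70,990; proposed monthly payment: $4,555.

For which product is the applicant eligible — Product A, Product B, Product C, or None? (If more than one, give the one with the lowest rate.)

Total debts = (4,555 + 75 + 2,025 + 2,790) = 9,445; DTI = 9,445/21,450 = 44%.
LTV = 560,500/731,500 = 76.6%.
Reserves = 70,990/4,555 = 15.6 months.
Product A: score 614 < 660; DTI 44% ≤ 45%; LTV 76.6% ≤ 100%; employment 27 ≥ 18 mo → does not qualify.
Product B: score 614 ≥ 600; DTI 44% ≤ 45%; employment 27 ≥ 12 mo → qualifies.
Product C: score 614 < 640; DTI 44% ≤ 45%; LTV 76.6% ≤ 80%; employment 27 ≥ 24 mo; reserves 15.6 ≥ 9 mo → does not qualify.

Product B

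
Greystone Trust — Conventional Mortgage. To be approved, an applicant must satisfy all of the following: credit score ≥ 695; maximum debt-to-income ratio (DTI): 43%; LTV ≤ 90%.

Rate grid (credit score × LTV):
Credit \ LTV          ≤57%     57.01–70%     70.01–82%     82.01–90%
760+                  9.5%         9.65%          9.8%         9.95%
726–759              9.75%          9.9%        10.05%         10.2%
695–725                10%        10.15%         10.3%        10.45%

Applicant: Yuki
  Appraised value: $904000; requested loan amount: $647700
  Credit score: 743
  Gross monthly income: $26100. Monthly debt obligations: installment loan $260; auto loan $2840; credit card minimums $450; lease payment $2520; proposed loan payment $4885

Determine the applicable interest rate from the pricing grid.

Credit score 743 ≥ 695; Total monthly debts = (260 + 2,840 + 450 + 2,520 + 4,885) = 10,955. Debt-to-income = 10,955/26,100 = 42% — meets 43% limit
LTV: 647,700 ÷ 904,000 = 71.6%, within 90% cap
Credit 743 → row 726–759; LTV 71.6% → column 70.01–82%. Grid cell → 10.05%.

10.05%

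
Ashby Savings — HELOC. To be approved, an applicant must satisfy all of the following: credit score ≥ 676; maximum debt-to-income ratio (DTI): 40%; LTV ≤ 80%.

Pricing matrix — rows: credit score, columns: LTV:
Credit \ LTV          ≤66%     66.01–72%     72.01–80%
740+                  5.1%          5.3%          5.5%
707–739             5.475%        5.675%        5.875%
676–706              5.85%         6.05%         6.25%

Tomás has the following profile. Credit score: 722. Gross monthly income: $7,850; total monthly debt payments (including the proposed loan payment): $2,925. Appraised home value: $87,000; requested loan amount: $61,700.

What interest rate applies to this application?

5.675%

Credit score 722 ≥ 676; DTI: 2,925 ÷ 7,850 = 37.3%, within the 40% cap
LTV: 61,700 ÷ 87,000 = 70.9%, within 80% cap
Credit 722 → row 707–739; LTV 70.9% → column 66.01–72%. Grid cell → 5.675%.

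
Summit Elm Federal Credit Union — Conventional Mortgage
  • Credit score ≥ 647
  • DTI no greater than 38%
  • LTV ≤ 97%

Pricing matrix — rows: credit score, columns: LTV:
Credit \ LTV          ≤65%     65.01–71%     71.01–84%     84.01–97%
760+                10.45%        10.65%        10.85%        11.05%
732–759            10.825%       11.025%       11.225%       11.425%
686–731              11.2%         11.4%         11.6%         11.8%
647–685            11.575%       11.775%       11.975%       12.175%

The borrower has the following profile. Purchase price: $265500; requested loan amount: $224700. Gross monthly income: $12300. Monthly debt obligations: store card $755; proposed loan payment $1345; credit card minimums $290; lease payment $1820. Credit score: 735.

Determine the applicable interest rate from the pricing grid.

Credit score 735 ≥ 647; Total monthly debts = (755 + 1,345 + 290 + 1,820) = 4,210. DTI = 4,210/12,300 = 34.2% ≤ 38%
LTV: 224,700 ÷ 265,500 = 84.6%, within 97% cap
Row: 735 falls in 732–759. Column: 84.6% falls in 84.01–97%. Rate = 11.425%.

11.425%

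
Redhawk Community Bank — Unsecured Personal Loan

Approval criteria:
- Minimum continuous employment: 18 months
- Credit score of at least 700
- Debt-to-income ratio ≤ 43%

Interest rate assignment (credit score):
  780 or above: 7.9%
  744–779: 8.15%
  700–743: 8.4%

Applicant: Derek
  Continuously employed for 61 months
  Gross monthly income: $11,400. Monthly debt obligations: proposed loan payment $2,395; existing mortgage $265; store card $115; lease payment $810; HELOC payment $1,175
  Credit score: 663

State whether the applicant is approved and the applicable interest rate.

Credit score 663 < 700 (below minimum)
Employment 61 ≥ 18 months
Total monthly debts = (2,395 + 265 + 115 + 810 + 1,175) = 4,760. DTI = 4,760/11,400 = 41.8% ≤ 43%
Not all requirements met → denied.

Denied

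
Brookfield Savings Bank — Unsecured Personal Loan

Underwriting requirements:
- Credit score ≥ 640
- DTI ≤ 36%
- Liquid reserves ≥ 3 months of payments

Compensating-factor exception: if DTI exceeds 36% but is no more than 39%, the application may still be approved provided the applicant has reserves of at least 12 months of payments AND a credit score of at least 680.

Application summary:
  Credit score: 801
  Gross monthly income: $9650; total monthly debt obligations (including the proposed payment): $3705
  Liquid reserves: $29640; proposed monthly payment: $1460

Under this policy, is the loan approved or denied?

Approved

Credit score 801 ≥ 640 (meets base)
DTI = 3,705/9,650 = 38.4% > 36% — standard DTI limit exceeded.
Reserves: 29,640 ÷ 1,460 = 20.3 months (meets 3-month minimum)
38.4% falls in the override range (36%–39%), so the compensating-factor test applies.
Override check — reserves: 20.3 mo (ok); score: 801 (ok).
Both override conditions satisfied; DTI exception granted.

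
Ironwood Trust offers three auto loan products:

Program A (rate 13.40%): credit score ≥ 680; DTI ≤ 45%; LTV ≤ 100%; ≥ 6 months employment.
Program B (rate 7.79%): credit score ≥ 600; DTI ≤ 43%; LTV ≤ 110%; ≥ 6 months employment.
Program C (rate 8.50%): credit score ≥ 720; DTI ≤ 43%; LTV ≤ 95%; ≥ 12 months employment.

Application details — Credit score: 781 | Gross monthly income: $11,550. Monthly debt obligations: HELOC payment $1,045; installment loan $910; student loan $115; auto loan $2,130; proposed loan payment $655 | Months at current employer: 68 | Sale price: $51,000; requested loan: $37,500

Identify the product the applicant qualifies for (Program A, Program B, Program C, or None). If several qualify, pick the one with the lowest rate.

Program B

Total debts = (1,045 + 910 + 115 + 2,130 + 655) = 4,855; DTI = 4,855/11,550 = 42%.
LTV = 37,500/51,000 = 73.5%.
Program A: score 781 ≥ 680; DTI 42% ≤ 45%; LTV 73.5% ≤ 100%; employment 68 ≥ 6 mo → qualifies.
Program B: score 781 ≥ 600; DTI 42% ≤ 43%; LTV 73.5% ≤ 110%; employment 68 ≥ 6 mo → qualifies.
Program C: score 781 ≥ 720; DTI 42% ≤ 43%; LTV 73.5% ≤ 95%; employment 68 ≥ 12 mo → qualifies.
Qualifying: Program A, Program B, Program C. Lowest rate is 7.79% → Program B.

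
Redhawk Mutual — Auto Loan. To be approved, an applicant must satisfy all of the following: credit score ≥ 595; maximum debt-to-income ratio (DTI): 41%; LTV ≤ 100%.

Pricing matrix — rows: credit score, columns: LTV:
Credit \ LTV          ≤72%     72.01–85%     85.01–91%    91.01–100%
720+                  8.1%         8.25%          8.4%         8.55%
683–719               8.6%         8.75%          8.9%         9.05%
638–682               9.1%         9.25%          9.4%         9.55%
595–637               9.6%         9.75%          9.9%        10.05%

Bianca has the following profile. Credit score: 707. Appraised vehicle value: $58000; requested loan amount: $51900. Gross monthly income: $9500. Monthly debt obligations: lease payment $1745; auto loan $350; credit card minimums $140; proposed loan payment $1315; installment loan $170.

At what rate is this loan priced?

8.9%

Credit score 707 ≥ 595; Total monthly debts = (1,745 + 350 + 140 + 1,315 + 170) = 3,720. Debt-to-income = 3,720/9,500 = 39.2% — meets 41% limit
Loan-to-value = 51,900/58,000 = 89.5% — pass (100% max)
Score 707 is in the 683–719 band; LTV 89.5% is in the 85.01–91% band → 8.9%.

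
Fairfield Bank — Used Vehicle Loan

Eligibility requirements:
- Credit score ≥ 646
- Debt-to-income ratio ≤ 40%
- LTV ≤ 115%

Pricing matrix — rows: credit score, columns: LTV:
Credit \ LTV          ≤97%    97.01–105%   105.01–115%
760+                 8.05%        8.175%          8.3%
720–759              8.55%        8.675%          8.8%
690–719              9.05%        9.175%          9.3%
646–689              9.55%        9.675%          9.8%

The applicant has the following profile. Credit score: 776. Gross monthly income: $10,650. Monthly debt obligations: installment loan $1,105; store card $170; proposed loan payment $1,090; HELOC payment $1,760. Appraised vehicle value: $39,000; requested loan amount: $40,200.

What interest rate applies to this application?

8.175%

Credit score 776 ≥ 646; Total monthly debts = (1,105 + 170 + 1,090 + 1,760) = 4,125. Debt-to-income = 4,125/10,650 = 38.7% — meets 40% limit
LTV: 40,200 ÷ 39,000 = 103.1%, within 115% cap
Score 776 is in the 760+ band; LTV 103.1% is in the 97.01–105% band → 8.175%.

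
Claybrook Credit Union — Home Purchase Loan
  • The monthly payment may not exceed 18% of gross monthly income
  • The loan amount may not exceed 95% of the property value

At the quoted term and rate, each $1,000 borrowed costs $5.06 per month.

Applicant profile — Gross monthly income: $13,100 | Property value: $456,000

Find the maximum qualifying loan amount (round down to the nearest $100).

$433,200

Payment cap: 18% × $13,100 = $2,358/month.
At $5.06 per $1,000, that supports 2,358/5.06 × 1,000 ≈ $466,007 → $466,000.
LTV cap: 95% × $456,000 = $433,200 → $433,200.
Binding constraint: loan-to-value.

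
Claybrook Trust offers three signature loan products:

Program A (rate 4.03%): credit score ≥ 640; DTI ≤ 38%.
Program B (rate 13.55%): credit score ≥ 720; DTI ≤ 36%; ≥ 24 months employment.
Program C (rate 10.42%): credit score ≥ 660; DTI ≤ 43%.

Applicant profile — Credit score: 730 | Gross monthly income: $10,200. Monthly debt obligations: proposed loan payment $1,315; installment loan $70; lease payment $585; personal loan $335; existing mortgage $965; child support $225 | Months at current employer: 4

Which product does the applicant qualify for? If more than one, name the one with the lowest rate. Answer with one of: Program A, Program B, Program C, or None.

Program A

Total debts = (1,315 + 70 + 585 + 335 + 965 + 225) = 3,495; DTI = 3,495/10,200 = 34.3%.
Program A: score 730 ≥ 640; DTI 34.3% ≤ 38% → qualifies.
Program B: score 730 ≥ 720; DTI 34.3% ≤ 36%; employment 4 < 24 mo → does not qualify.
Program C: score 730 ≥ 660; DTI 34.3% ≤ 43% → qualifies.
Qualifying: Program A, Program C. Lowest rate is 4.03% → Program A.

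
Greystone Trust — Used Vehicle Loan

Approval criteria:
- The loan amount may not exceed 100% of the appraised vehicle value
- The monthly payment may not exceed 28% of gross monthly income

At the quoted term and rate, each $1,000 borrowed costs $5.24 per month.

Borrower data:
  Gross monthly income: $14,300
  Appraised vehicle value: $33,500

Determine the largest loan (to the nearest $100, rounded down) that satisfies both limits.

$33,500

Payment cap: 28% × $14,300 = $4,004/month.
At $5.24 per $1,000, that supports 4,004/5.24 × 1,000 ≈ $764,122 → $764,100.
LTV cap: 100% × $33,500 = $33,500 → $33,500.
Binding constraint: loan-to-value.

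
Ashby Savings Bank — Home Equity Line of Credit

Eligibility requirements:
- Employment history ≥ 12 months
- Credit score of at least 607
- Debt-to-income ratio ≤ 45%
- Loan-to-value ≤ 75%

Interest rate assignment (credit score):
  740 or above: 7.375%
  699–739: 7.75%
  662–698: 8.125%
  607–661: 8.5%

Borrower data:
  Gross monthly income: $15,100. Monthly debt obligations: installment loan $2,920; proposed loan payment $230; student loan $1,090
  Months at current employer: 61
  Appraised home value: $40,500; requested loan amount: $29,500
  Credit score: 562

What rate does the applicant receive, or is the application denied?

Denied

Credit score 562 < 607 (below minimum)
LTV = 29,500/40,500 = 72.8% ≤ 75%
Total monthly debts = (2,920 + 230 + 1,090) = 4,240. Debt-to-income = 4,240/15,100 = 28.1% — meets 45% limit
Employment 61 ≥ 12 months
Not all requirements met → denied.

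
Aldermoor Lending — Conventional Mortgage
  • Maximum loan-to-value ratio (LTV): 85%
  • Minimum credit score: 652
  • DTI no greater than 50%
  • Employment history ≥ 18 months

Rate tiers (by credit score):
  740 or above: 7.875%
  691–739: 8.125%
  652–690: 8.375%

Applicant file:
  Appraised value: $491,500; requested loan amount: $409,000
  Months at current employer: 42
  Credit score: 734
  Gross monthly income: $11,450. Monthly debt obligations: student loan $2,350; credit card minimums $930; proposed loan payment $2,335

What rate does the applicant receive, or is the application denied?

Approved at 8.125%

Credit score 734 ≥ 652 (meets minimum)
Employment 42 ≥ 18 months
LTV = 409,000/491,500 = 83.2% ≤ 85%
Total monthly debts = (2,350 + 930 + 2,335) = 5,615. DTI = 5,615/11,450 = 49% ≤ 50%
All requirements met. Score 734 falls in the 691–739 tier → 8.125%.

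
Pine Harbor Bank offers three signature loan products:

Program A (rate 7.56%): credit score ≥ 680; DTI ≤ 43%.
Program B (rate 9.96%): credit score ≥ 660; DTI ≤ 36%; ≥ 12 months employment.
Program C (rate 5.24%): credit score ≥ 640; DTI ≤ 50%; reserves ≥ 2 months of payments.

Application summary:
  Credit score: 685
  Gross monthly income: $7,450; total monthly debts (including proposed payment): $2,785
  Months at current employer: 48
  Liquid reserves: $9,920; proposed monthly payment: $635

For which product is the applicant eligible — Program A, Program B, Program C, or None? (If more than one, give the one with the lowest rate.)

DTI = 2,785/7,450 = 37.4%.
Reserves = 9,920/635 = 15.6 months.
Program A: score 685 ≥ 680; DTI 37.4% ≤ 43% → qualifies.
Program B: score 685 ≥ 660; DTI 37.4% > 36%; employment 48 ≥ 12 mo → does not qualify.
Program C: score 685 ≥ 640; DTI 37.4% ≤ 50%; reserves 15.6 ≥ 2 mo → qualifies.
Qualifying: Program A, Program C. Lowest rate is 5.24% → Program C.

Program C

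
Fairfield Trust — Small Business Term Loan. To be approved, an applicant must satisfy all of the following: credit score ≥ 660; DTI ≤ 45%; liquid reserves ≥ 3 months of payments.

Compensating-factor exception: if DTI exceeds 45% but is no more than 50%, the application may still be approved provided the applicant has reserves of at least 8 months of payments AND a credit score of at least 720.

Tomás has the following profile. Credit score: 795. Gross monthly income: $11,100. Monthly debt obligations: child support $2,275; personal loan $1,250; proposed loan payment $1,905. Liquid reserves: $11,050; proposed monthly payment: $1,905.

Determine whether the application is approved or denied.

Denied

Credit score 795 ≥ 660 (meets base)
Total debts = (2,275 + 1,250 + 1,905) = 5,430. DTI = 5,430/11,100 = 48.9% > 45% — standard DTI limit exceeded.
Liquid reserves cover 11,050/1,905 = 5.8 months — ≥ 3 required
DTI 48.9% is within the 45%–50% exception band; checking compensating factors.
Override check — reserves: 5.8 mo (short of 8); score: 795 (ok).
Compensating-factor requirement not fully met.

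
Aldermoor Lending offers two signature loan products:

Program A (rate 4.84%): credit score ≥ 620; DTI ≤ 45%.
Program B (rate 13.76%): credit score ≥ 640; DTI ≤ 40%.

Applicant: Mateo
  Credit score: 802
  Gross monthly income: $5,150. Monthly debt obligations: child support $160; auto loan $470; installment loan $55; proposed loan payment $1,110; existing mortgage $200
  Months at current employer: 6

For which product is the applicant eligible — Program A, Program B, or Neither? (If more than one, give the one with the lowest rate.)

Program A

Total debts = (160 + 470 + 55 + 1,110 + 200) = 1,995; DTI = 1,995/5,150 = 38.7%.
Program A: score 802 ≥ 620; DTI 38.7% ≤ 45% → qualifies.
Program B: score 802 ≥ 640; DTI 38.7% ≤ 40% → qualifies.
Qualifying: Program A, Program B. Lowest rate is 4.84% → Program A.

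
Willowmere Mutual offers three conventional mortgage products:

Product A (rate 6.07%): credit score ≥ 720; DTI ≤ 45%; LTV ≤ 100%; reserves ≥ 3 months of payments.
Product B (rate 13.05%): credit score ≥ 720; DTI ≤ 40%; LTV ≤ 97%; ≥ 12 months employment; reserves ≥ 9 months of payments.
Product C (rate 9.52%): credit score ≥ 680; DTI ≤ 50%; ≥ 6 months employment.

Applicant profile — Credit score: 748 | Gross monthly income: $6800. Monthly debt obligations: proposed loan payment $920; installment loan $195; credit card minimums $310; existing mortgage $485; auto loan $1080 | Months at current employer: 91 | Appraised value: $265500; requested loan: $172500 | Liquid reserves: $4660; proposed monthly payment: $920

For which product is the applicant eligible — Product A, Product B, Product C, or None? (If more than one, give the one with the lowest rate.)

Product A

Total debts = (920 + 195 + 310 + 485 + 1,080) = 2,990; DTI = 2,990/6,800 = 44%.
LTV = 172,500/265,500 = 65%.
Reserves = 4,660/920 = 5.1 months.
Product A: score 748 ≥ 720; DTI 44% ≤ 45%; LTV 65% ≤ 100%; reserves 5.1 ≥ 3 mo → qualifies.
Product B: score 748 ≥ 720; DTI 44% > 40%; LTV 65% ≤ 97%; employment 91 ≥ 12 mo; reserves 5.1 < 9 mo → does not qualify.
Product C: score 748 ≥ 680; DTI 44% ≤ 50%; employment 91 ≥ 6 mo → qualifies.
Qualifying: Product A, Product C. Lowest rate is 6.07% → Product A.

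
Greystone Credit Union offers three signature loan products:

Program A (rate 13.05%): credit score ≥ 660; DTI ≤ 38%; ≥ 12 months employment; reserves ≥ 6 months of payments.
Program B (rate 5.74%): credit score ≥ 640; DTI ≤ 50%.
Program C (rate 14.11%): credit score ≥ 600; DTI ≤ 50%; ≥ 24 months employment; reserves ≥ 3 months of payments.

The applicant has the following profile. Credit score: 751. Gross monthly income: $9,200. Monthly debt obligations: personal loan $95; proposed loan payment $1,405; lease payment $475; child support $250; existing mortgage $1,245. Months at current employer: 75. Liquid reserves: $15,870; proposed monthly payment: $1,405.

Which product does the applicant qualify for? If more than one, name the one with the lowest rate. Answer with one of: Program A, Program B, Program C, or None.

Total debts = (95 + 1,405 + 475 + 250 + 1,245) = 3,470; DTI = 3,470/9,200 = 37.7%.
Reserves = 15,870/1,405 = 11.3 months.
Program A: score 751 ≥ 660; DTI 37.7% ≤ 38%; employment 75 ≥ 12 mo; reserves 11.3 ≥ 6 mo → qualifies.
Program B: score 751 ≥ 640; DTI 37.7% ≤ 50% → qualifies.
Program C: score 751 ≥ 600; DTI 37.7% ≤ 50%; employment 75 ≥ 24 mo; reserves 11.3 ≥ 3 mo → qualifies.
Qualifying: Program A, Program B, Program C. Lowest rate is 5.74% → Program B.

Program B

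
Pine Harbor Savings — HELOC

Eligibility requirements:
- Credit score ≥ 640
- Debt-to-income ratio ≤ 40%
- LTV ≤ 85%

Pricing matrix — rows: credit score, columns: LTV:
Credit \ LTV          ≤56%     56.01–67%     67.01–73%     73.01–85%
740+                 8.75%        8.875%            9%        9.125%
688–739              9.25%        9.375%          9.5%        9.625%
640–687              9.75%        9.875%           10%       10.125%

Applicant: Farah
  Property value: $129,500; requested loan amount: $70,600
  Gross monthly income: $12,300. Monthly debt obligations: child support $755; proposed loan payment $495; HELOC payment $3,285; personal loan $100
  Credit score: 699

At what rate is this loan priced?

Credit score 699 ≥ 640; Total monthly debts = (755 + 495 + 3,285 + 100) = 4,635. DTI: 4,635 ÷ 12,300 = 37.7%, within the 40% cap
LTV = 70,600/129,500 = 54.5% ≤ 85%
Credit 699 → row 688–739; LTV 54.5% → column ≤56%. Grid cell → 9.25%.

9.25%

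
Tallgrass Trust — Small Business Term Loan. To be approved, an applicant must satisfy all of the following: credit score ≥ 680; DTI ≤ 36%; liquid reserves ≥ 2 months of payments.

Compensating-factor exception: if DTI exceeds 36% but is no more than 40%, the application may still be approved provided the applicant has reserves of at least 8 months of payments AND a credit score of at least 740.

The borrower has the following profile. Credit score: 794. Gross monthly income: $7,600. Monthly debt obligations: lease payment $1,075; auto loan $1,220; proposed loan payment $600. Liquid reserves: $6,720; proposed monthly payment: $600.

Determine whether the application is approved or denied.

Approved

Credit score 794 ≥ 680 (meets base)
Total debts = (1,075 + 1,220 + 600) = 2,895. DTI = 2,895/7,600 = 38.1% > 36% — standard DTI limit exceeded.
Liquid reserves cover 6,720/600 = 11.2 months — ≥ 2 required
DTI 38.1% is within the 36%–40% exception band; checking compensating factors.
Reserves 11.2 ≥ 8 months; credit score 794 ≥ 740.
Both compensating conditions met → exception applies.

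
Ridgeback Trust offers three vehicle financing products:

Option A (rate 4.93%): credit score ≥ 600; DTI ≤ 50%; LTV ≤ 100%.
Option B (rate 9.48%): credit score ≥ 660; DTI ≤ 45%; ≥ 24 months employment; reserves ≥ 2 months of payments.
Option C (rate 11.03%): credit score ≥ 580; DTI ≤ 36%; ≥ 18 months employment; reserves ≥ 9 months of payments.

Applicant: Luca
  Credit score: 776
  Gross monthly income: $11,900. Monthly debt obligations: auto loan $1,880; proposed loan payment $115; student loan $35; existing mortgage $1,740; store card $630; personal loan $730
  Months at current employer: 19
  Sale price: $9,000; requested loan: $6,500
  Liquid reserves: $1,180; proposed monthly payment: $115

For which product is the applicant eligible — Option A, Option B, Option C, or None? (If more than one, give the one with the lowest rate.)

Option A

Total debts = (1,880 + 115 + 35 + 1,740 + 630 + 730) = 5,130; DTI = 5,130/11,900 = 43.1%.
LTV = 6,500/9,000 = 72.2%.
Reserves = 1,180/115 = 10.3 months.
Option A: score 776 ≥ 600; DTI 43.1% ≤ 50%; LTV 72.2% ≤ 100% → qualifies.
Option B: score 776 ≥ 660; DTI 43.1% ≤ 45%; employment 19 < 24 mo; reserves 10.3 ≥ 2 mo → does not qualify.
Option C: score 776 ≥ 580; DTI 43.1% > 36%; employment 19 ≥ 18 mo; reserves 10.3 ≥ 9 mo → does not qualify.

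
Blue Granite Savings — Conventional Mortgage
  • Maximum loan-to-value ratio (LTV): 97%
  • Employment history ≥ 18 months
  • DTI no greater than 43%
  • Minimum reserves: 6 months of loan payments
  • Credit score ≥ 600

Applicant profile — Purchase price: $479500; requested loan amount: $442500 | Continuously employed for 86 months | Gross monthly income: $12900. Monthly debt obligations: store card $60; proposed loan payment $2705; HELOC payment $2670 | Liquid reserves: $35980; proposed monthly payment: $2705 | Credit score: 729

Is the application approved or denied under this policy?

LTV: 442,500 ÷ 479,500 = 92.3%, within 97% cap
Employment 86 ≥ 18 months
Total monthly debts = (60 + 2,705 + 2,670) = 5,435. DTI: 5,435 ÷ 12,900 = 42.1%, within the 43% cap
Reserves: 35,980 ÷ 2,705 = 13.3 months (meets 6-month minimum)
Credit score 729 ≥ 600 (meets)
All criteria satisfied.

Approved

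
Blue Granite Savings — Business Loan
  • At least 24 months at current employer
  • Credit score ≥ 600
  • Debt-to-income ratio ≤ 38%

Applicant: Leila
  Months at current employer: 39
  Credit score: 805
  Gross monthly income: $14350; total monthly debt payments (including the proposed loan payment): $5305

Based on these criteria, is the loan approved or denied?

Approved

Employment 39 ≥ 24 months
Credit score 805 ≥ 600 (meets)
Debt-to-income = 5,305/14,350 = 37% — meets 38% limit
All criteria satisfied.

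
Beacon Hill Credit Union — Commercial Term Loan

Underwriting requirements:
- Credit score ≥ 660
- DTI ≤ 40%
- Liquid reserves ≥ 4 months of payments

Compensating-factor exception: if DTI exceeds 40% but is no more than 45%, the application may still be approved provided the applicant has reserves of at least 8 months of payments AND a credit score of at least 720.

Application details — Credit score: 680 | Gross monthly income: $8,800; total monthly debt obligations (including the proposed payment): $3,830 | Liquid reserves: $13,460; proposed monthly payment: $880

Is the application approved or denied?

Credit score 680 ≥ 660 (meets base)
DTI: 3,830 ÷ 8,800 = 43.5%, over the 40% base limit.
Reserves: 13,460 ÷ 880 = 15.3 months (meets 4-month minimum)
DTI 43.5% is within the 40%–45% exception band; checking compensating factors.
Reserves 15.3 ≥ 8 months; credit score 680 < 720.
Override conditions not both satisfied; exception does not apply.

Denied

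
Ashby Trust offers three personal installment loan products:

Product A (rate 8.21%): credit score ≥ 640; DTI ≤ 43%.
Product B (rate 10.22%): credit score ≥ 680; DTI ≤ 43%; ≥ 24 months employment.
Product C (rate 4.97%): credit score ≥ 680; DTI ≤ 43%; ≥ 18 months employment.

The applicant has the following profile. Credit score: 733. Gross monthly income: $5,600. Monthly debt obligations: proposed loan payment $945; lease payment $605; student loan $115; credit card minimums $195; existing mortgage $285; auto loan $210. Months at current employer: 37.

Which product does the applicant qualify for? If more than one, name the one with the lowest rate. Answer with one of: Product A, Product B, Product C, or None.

Product C

Total debts = (945 + 605 + 115 + 195 + 285 + 210) = 2,355; DTI = 2,355/5,600 = 42.1%.
Product A: score 733 ≥ 640; DTI 42.1% ≤ 43% → qualifies.
Product B: score 733 ≥ 680; DTI 42.1% ≤ 43%; employment 37 ≥ 24 mo → qualifies.
Product C: score 733 ≥ 680; DTI 42.1% ≤ 43%; employment 37 ≥ 18 mo → qualifies.
Qualifying: Product A, Product B, Product C. Lowest rate is 4.97% → Product C.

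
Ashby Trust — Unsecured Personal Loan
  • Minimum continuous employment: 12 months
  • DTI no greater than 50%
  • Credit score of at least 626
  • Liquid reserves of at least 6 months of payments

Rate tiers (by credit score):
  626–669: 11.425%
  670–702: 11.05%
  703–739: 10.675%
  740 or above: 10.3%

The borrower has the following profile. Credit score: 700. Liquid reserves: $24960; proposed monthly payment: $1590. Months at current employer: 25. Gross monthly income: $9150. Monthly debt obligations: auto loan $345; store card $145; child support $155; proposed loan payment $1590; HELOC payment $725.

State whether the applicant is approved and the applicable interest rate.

Credit score 700 ≥ 626 (meets minimum)
Employment 25 ≥ 12 months
Reserves = 24,960/1,590 = 15.7 months ≥ 6
Total monthly debts = (345 + 145 + 155 + 1,590 + 725) = 2,960. Debt-to-income = 2,960/9,150 = 32.3% — meets 50% limit
All requirements met. Score 700 falls in the 670–702 tier → 11.05%.

Approved at 11.05%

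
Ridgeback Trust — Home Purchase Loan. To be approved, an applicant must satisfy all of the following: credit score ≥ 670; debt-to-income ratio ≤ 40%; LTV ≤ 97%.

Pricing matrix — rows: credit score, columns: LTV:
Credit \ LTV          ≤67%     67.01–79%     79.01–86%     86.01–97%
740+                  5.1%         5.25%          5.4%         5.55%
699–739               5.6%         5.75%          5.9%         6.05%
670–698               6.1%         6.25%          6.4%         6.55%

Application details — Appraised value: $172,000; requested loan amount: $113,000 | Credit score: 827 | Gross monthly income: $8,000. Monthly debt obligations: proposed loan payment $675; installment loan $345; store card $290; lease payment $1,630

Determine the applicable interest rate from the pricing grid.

5.1%

Credit score 827 ≥ 670; Total monthly debts = (675 + 345 + 290 + 1,630) = 2,940. DTI: 2,940 ÷ 8,000 = 36.8%, within the 40% cap
LTV = 113,000/172,000 = 65.7% ≤ 97%
Credit 827 → row 740+; LTV 65.7% → column ≤67%. Grid cell → 5.1%.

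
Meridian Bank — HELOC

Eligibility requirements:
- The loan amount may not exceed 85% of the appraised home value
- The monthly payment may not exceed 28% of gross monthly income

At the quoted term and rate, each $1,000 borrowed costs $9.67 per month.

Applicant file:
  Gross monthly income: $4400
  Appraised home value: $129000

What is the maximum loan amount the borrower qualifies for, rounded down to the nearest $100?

Payment cap: 28% × $4,400 = $1,232/month.
At $9.67 per $1,000, that supports 1,232/9.67 × 1,000 ≈ $127,404 → $127,400.
LTV cap: 85% × $129,000 = $109,650 → $109,600.
Binding constraint: loan-to-value.

$109,600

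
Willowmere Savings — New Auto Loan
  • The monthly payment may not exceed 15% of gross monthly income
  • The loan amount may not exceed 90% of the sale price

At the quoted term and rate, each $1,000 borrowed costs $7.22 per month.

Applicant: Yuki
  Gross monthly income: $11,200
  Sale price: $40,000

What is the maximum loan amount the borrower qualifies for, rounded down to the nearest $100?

Payment cap: 15% × $11,200 = $1,680/month.
At $7.22 per $1,000, that supports 1,680/7.22 × 1,000 ≈ $232,686 → $232,600.
LTV cap: 90% × $40,000 = $36,000 → $36,000.
Binding constraint: loan-to-value.

$36,000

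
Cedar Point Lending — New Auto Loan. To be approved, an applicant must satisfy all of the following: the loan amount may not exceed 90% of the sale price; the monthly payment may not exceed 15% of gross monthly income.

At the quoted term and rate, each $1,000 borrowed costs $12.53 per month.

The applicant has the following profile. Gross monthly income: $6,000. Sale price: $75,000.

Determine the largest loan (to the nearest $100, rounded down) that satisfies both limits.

Payment cap: 15% × $6,000 = $900/month.
At $12.53 per $1,000, that supports 900/12.53 × 1,000 ≈ $71,827 → $71,800.
LTV cap: 90% × $75,000 = $67,500 → $67,500.
Binding constraint: loan-to-value.

$67,500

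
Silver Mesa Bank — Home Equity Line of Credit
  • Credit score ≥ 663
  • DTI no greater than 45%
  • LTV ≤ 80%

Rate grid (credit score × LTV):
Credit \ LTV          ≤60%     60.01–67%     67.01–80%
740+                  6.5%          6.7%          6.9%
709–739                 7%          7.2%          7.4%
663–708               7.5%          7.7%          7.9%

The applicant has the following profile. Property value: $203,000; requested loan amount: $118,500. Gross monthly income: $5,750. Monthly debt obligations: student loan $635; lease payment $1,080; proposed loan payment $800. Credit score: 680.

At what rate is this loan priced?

7.5%

Credit score 680 ≥ 663; Total monthly debts = (635 + 1,080 + 800) = 2,515. Debt-to-income = 2,515/5,750 = 43.7% — meets 45% limit
Loan-to-value = 118,500/203,000 = 58.4% — pass (80% max)
Score 680 is in the 663–708 band; LTV 58.4% is in the ≤60% band → 7.5%.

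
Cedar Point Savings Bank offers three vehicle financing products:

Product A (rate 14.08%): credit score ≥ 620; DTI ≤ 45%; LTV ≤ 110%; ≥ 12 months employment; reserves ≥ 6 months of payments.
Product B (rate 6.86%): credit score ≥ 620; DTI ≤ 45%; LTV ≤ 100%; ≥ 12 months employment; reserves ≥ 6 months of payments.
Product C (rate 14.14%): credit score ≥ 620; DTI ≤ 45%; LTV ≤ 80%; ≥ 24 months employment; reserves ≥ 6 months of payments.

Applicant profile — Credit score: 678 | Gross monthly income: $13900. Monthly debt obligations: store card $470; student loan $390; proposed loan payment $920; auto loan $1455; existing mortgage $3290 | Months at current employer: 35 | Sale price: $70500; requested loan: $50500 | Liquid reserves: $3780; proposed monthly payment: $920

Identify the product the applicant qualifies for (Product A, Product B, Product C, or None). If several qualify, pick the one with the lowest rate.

None

Total debts = (470 + 390 + 920 + 1,455 + 3,290) = 6,525; DTI = 6,525/13,900 = 46.9%.
LTV = 50,500/70,500 = 71.6%.
Reserves = 3,780/920 = 4.1 months.
Product A: score 678 ≥ 620; DTI 46.9% > 45%; LTV 71.6% ≤ 110%; employment 35 ≥ 12 mo; reserves 4.1 < 6 mo → does not qualify.
Product B: score 678 ≥ 620; DTI 46.9% > 45%; LTV 71.6% ≤ 100%; employment 35 ≥ 12 mo; reserves 4.1 < 6 mo → does not qualify.
Product C: score 678 ≥ 620; DTI 46.9% > 45%; LTV 71.6% ≤ 80%; employment 35 ≥ 24 mo; reserves 4.1 < 6 mo → does not qualify.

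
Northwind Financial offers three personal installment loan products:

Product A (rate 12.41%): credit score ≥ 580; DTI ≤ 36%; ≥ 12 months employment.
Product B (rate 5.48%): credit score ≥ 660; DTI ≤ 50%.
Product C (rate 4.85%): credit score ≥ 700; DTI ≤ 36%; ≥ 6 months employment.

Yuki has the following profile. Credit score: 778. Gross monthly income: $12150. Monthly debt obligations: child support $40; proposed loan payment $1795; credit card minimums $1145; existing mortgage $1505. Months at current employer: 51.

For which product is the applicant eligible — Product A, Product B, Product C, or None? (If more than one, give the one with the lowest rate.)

Total debts = (40 + 1,795 + 1,145 + 1,505) = 4,485; DTI = 4,485/12,150 = 36.9%.
Product A: score 778 ≥ 580; DTI 36.9% > 36%; employment 51 ≥ 12 mo → does not qualify.
Product B: score 778 ≥ 660; DTI 36.9% ≤ 50% → qualifies.
Product C: score 778 ≥ 700; DTI 36.9% > 36%; employment 51 ≥ 6 mo → does not qualify.

Product B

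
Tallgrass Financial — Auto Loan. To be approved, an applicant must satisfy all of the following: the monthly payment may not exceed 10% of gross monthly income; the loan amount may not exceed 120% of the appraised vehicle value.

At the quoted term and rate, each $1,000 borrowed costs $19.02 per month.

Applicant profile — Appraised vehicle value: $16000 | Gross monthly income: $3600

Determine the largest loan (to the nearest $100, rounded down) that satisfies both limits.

$18,900

Payment cap: 10% × $3,600 = $360/month.
At $19.02 per $1,000, that supports 360/19.02 × 1,000 ≈ $18,927 → $18,900.
LTV cap: 120% × $16,000 = $19,200 → $19,200.
Binding constraint: payment-to-income.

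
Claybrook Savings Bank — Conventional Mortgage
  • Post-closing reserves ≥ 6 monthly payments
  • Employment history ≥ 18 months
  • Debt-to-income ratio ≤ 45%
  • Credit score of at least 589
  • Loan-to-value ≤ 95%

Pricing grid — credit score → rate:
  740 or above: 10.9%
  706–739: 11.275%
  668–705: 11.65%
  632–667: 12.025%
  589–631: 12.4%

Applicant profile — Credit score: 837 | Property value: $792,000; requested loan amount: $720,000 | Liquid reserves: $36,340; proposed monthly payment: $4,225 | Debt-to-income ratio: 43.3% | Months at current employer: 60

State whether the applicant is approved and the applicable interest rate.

Credit score 837 ≥ 589 (meets minimum)
Reserves: 36,340 ÷ 4,225 = 8.6 months (meets 6-month minimum)
Loan-to-value = 720,000/792,000 = 90.9% — pass (95% max)
Debt-to-income 43.3% vs 45% cap — pass
Employment 60 ≥ 18 months
All requirements met. Score 837 falls in the 740 or above tier → 10.9%.

Approved at 10.9%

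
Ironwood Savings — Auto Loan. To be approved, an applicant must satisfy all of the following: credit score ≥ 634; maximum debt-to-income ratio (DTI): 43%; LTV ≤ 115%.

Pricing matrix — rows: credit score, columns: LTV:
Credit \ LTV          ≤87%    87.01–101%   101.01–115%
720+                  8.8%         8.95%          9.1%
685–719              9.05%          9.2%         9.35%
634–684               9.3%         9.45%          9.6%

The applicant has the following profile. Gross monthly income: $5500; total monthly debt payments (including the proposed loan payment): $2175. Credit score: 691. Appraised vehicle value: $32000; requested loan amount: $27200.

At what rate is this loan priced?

9.05%

Credit score 691 ≥ 634; DTI = 2,175/5,500 = 39.5% ≤ 43%
LTV: 27,200 ÷ 32,000 = 85%, within 115% cap
Row: 691 falls in 685–719. Column: 85% falls in ≤87%. Rate = 9.05%.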